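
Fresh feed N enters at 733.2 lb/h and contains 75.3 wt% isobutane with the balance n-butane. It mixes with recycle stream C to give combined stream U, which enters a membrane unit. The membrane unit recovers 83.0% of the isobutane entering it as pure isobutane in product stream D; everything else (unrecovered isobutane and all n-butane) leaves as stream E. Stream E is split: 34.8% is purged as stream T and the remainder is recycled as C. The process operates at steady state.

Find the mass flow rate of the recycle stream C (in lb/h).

408.1 lb/h

n-butane enters only via N and leaves only via the purge: 733.2×0.247 = 0.348×(n-butane in E), and the membrane unit passes all n-butane, so n-butane in U = n-butane in E = 520.4 lb/h.
isobutane in U: m_A = 733.2×0.753 + (1−0.348)·(1−0.830)·m_A, so m_A = 552.1/0.8892 = 620.92 lb/h.
E = (1−0.830)×620.92 + 520.4 = 625.96 lb/h.
Recycle C = (1−0.348)×625.96 = 408.13 lb/h.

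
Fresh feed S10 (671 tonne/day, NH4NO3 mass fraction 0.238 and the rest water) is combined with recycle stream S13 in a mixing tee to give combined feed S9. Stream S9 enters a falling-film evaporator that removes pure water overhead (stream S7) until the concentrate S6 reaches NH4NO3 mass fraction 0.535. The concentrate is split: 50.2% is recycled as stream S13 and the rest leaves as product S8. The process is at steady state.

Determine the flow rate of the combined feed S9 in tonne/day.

971.9 tonne/day

Overall NH4NO3 balance (none leaves overhead): NH4NO3 in fresh feed = NH4NO3 in product, i.e. 671×0.238 = (1−0.502)·S6·0.535.
S6 = 159.7/(0.535×0.498) = 599.4 tonne/day.
Recycle S13 = 0.502×599.4 = 300.9 tonne/day.
Combined feed S9 = 671 + 300.9 = 971.9 tonne/day.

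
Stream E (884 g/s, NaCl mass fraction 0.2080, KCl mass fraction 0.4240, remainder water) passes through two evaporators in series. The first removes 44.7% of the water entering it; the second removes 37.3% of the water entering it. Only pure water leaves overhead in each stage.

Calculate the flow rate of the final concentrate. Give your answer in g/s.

671.5 g/s

water in feed = 884×0.368 = 325.31 g/s.
After stage 1: water left = (1−0.447)×325.31 = 179.9; stream total = 738.59 g/s.
After stage 2: water left = (1−0.373)×179.9 = 112.8; final concentrate = 671.48 g/s.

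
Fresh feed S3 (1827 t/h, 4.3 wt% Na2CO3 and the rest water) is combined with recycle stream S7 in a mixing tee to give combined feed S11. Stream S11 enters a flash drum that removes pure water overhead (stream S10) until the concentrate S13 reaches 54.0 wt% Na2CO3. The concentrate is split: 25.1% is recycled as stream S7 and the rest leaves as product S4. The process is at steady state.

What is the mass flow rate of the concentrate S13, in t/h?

194.2 t/h

Overall Na2CO3 balance (none leaves overhead): Na2CO3 in fresh feed = Na2CO3 in product, i.e. 1827×0.043 = (1−0.251)·S13·0.540.
S13 = 78.561/(0.540×0.749) = 194.24 t/h.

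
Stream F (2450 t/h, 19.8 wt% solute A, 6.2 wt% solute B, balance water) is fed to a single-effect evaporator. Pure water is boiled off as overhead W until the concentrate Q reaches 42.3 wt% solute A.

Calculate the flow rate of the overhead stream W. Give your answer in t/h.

solute A is conserved: 2450×0.198 = 485.1 t/h all reports to the concentrate.
Concentrate = 485.1/(target fraction) = 1146.8 t/h.
Overhead = 2450 − 1146.8 = 1303.2 t/h.

1303 t/h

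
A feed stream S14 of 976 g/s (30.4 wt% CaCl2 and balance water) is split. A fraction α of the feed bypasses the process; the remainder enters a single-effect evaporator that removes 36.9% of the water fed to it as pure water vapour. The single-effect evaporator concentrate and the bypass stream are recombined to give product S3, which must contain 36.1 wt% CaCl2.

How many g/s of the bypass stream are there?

376 g/s

All 976×0.304 = 296.7 g/s of CaCl2 reaches S3, so S3 = 296.7/0.361 = 821.89 g/s and vapour = 154.11 g/s.
The evaporator receives (1−α)·976 of feed at 0.696 water and removes 0.369 of that water:
0.369×0.696×(1−α)×976 = 154.11
(1−α) = 154.11/250.66 = 0.6148;  α = 0.3852.
Bypass flow = 0.3852×976 = 375.96 g/s.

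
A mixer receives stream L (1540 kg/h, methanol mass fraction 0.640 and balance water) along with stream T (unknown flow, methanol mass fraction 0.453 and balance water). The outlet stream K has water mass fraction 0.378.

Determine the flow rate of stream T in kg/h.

Let T be the unknown flow. Total out = 1540 + T.
water balance: 554.4 + 0.547·T = 0.378·(1540 + T)
(0.547 − 0.378)·T = 0.378×1540 − 554.4 = 27.72
T = 27.72 / 0.169 = 164.02 kg/h

164 kg/h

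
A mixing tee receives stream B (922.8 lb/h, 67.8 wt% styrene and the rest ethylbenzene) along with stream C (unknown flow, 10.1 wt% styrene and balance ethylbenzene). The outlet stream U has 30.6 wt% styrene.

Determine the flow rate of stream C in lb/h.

1675 lb/h

Let C be the unknown flow. Total out = 922.8 + C.
styrene balance: 625.66 + 0.101·C = 0.306·(922.8 + C)
(0.101 − 0.306)·C = 0.306×922.8 − 625.66 = -343.28
C = -343.28 / -0.205 = 1674.5 lb/h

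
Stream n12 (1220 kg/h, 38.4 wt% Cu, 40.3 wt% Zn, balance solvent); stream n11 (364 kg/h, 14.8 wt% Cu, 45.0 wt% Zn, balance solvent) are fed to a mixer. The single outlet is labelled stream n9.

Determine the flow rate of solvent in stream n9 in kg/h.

solvent out = solvent in = 1220×0.213 + 364×0.402 = 406.19 kg/h.

406.2 kg/h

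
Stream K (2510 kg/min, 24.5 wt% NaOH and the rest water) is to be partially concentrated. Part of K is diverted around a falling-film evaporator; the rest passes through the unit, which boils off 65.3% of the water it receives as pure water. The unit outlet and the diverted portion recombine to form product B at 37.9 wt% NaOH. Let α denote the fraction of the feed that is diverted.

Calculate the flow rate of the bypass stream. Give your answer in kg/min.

710 kg/min

All 2510×0.245 = 614.95 kg/min of NaOH reaches B, so B = 614.95/0.379 = 1622.6 kg/min and vapour = 887.44 kg/min.
The evaporator receives (1−α)·2510 of feed at 0.755 water and removes 0.653 of that water:
0.653×0.755×(1−α)×2510 = 887.44
(1−α) = 887.44/1237.5 = 0.7171;  α = 0.2829.
Bypass flow = 0.2829×2510 = 709.97 kg/min.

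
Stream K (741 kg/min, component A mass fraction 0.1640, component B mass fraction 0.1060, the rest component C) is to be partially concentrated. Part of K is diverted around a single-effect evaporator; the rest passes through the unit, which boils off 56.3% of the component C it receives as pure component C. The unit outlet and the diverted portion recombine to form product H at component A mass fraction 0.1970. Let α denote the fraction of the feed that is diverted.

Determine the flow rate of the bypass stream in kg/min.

All 741×0.164 = 121.52 kg/min of component A reaches H, so H = 121.52/0.197 = 616.87 kg/min and vapour = 124.13 kg/min.
The evaporator receives (1−α)·741 of feed at 0.730 component C and removes 0.563 of that component C:
0.563×0.730×(1−α)×741 = 124.13
(1−α) = 124.13/304.54 = 0.4076;  α = 0.5924.
Bypass flow = 0.5924×741 = 438.98 kg/min.

439 kg/min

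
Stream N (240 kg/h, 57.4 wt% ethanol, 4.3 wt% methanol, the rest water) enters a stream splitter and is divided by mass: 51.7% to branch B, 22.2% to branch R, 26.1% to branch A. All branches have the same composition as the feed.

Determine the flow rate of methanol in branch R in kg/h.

2.291 kg/h

Branch R total = 0.222×240 = 53.28 kg/h.
methanol in R = 0.043×53.28 = 2.291 kg/h.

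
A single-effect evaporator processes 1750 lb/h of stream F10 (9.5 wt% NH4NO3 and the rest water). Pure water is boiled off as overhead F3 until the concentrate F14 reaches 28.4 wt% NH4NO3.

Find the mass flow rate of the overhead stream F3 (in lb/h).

NH4NO3 is conserved: 1750×0.095 = 166.25 lb/h all reports to the concentrate.
Concentrate = 166.25/(target fraction) = 585.39 lb/h.
Overhead = 1750 − 585.39 = 1164.6 lb/h.

1165 lb/h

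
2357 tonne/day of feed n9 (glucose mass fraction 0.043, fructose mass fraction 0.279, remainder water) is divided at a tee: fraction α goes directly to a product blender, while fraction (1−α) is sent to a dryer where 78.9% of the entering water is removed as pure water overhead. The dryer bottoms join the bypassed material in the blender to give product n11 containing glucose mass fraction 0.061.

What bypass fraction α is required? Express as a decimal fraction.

0.448

All 2357×0.043 = 101.35 tonne/day of glucose reaches n11, so n11 = 101.35/0.061 = 1661.5 tonne/day and vapour = 695.51 tonne/day.
The evaporator receives (1−α)·2357 of feed at 0.678 water and removes 0.789 of that water:
0.789×0.678×(1−α)×2357 = 695.51
(1−α) = 695.51/1260.9 = 0.5516;  α = 0.4484.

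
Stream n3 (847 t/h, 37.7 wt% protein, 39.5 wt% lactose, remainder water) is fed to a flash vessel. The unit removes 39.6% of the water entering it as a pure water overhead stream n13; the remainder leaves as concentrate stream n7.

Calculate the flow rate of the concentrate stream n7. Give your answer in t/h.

770.5 t/h

water entering = 847×0.228 = 193.12 t/h; overhead removed = 0.396×193.12 = 76.474 t/h.
Concentrate = 847 − 76.474 = 770.53 t/h.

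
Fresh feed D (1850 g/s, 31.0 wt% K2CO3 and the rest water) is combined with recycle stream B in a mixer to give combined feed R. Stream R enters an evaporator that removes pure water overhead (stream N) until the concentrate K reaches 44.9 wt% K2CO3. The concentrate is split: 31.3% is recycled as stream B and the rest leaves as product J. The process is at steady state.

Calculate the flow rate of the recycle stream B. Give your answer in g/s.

581.9 g/s

Overall K2CO3 balance (none leaves overhead): K2CO3 in fresh feed = K2CO3 in product, i.e. 1850×0.310 = (1−0.313)·K·0.449.
K = 573.5/(0.449×0.687) = 1859.2 g/s.
Recycle B = 0.313×1859.2 = 581.94 g/s.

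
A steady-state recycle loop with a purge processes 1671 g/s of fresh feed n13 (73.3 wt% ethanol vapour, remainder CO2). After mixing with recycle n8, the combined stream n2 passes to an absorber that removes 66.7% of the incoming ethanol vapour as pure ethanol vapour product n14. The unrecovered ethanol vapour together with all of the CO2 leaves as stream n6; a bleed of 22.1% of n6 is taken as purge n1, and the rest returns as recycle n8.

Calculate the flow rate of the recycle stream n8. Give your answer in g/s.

CO2 enters only via n13 and leaves only via the purge: 1671×0.267 = 0.221×(CO2 in n6), and the absorber passes all CO2, so CO2 in n2 = CO2 in n6 = 2018.8 g/s.
ethanol vapour in n2: m_A = 1671×0.733 + (1−0.221)·(1−0.667)·m_A, so m_A = 1224.8/0.7406 = 1653.9 g/s.
n6 = (1−0.667)×1653.9 + 2018.8 = 2569.5 g/s.
Recycle n8 = (1−0.221)×2569.5 = 2001.7 g/s.

2002 g/s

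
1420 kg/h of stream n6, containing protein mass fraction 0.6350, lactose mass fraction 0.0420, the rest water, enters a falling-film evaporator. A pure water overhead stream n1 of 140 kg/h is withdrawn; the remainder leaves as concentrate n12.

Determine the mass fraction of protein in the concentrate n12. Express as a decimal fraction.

0.7045

protein is not removed: 1420×0.635 = 901.7 kg/h of protein enters n12.
Concentrate = 1420 − 140 = 1280 kg/h.
Mass fraction = 901.7/1280 = 0.7045.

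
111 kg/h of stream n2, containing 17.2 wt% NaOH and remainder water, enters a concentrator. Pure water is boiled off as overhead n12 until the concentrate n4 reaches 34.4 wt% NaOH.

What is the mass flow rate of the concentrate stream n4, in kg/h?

NaOH is conserved: 111×0.172 = 19.092 kg/h all reports to the concentrate.
Concentrate = 19.092/(target fraction) = 55.5 kg/h.

55.5 kg/h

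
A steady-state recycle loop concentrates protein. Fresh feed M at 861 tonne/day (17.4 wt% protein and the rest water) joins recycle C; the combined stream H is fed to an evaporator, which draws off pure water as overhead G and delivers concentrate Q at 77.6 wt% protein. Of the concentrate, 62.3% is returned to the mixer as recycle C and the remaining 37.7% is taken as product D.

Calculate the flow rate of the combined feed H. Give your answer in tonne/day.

1180 tonne/day

Overall protein balance (none leaves overhead): protein in fresh feed = protein in product, i.e. 861×0.174 = (1−0.623)·Q·0.776.
Q = 149.81/(0.776×0.377) = 512.09 tonne/day.
Recycle C = 0.623×512.09 = 319.03 tonne/day.
Combined feed H = 861 + 319.03 = 1180 tonne/day.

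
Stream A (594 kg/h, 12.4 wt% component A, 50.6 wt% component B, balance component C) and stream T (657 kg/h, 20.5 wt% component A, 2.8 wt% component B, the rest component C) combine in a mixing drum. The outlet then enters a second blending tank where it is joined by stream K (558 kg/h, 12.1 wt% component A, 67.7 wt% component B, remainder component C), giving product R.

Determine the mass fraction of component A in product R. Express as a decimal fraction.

Overall, product flow = 1809 kg/h.
component A in = 594×0.124 + 657×0.205 + 558×0.121 = 275.86 kg/h.
component A fraction in R = 0.152.

0.152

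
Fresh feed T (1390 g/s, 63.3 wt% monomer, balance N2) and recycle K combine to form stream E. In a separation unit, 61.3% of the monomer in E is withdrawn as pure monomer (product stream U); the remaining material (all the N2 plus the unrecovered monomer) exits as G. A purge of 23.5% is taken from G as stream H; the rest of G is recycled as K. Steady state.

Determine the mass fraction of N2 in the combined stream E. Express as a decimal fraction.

N2 enters only via T and leaves only via the purge: 1390×0.367 = 0.235×(N2 in G), and the separation unit passes all N2, so N2 in E = N2 in G = 2170.8 g/s.
monomer in E: m_A = 1390×0.633 + (1−0.235)·(1−0.613)·m_A, so m_A = 879.87/0.7039 = 1249.9 g/s.
E = 1249.9 + 2170.8 = 3420.7 g/s.
N2 fraction in E = 2170.8/3420.7 = 0.635.

0.635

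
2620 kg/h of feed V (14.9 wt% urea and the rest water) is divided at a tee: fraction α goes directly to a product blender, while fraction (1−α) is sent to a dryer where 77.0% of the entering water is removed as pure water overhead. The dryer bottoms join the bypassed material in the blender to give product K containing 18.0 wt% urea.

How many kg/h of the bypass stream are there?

All 2620×0.149 = 390.38 kg/h of urea reaches K, so K = 390.38/0.180 = 2168.8 kg/h and vapour = 451.22 kg/h.
The evaporator receives (1−α)·2620 of feed at 0.851 water and removes 0.770 of that water:
0.770×0.851×(1−α)×2620 = 451.22
(1−α) = 451.22/1716.8 = 0.2628;  α = 0.7372.
Bypass flow = 0.7372×2620 = 1931.4 kg/h.

1931 kg/h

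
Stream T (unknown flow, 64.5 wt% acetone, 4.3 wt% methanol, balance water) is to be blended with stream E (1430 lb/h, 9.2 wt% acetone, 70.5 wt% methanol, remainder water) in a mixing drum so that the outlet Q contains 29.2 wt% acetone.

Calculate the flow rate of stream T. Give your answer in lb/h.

810.2 lb/h

Let T be the unknown flow. Total out = 1430 + T.
acetone balance: 131.56 + 0.645·T = 0.292·(1430 + T)
(0.645 − 0.292)·T = 0.292×1430 − 131.56 = 286
T = 286 / 0.353 = 810.2 lb/h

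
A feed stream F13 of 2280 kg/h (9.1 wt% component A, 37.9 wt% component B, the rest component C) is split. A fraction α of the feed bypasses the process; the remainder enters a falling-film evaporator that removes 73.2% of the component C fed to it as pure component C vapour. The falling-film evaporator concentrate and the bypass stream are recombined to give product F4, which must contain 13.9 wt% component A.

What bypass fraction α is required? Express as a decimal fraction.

0.110

All 2280×0.091 = 207.48 kg/h of component A reaches F4, so F4 = 207.48/0.139 = 1492.7 kg/h and vapour = 787.34 kg/h.
The evaporator receives (1−α)·2280 of feed at 0.530 component C and removes 0.732 of that component C:
0.732×0.530×(1−α)×2280 = 787.34
(1−α) = 787.34/884.55 = 0.8901;  α = 0.1099.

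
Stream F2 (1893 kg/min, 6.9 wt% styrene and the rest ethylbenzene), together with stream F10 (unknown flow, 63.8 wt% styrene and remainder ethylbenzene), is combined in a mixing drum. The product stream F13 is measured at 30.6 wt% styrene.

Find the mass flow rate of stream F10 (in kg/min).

Let F10 be the unknown flow. Total out = 1893 + F10.
styrene balance: 130.62 + 0.638·F10 = 0.306·(1893 + F10)
(0.638 − 0.306)·F10 = 0.306×1893 − 130.62 = 448.64
F10 = 448.64 / 0.332 = 1351.3 kg/min

1351 kg/min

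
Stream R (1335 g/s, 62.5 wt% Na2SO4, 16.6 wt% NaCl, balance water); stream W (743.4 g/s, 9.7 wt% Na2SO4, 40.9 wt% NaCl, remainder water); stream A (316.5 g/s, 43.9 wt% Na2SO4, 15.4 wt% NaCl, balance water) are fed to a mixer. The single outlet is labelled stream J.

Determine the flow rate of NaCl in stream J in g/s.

574.4 g/s

NaCl out = NaCl in = 1335×0.166 + 743.4×0.409 + 316.5×0.154 = 574.4 g/s.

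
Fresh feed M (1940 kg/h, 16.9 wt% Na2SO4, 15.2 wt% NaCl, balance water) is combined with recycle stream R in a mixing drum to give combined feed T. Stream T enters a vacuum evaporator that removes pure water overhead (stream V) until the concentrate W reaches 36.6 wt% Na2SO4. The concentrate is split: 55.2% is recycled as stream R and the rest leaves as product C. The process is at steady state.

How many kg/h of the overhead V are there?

1044 kg/h

Overall Na2SO4 balance (none leaves overhead): Na2SO4 in fresh feed = Na2SO4 in product, i.e. 1940×0.169 = (1−0.552)·W·0.366.
W = 327.86/(0.366×0.448) = 1999.5 kg/h.
Recycle R = 0.552×1999.5 = 1103.7 kg/h.
Combined feed T = 1940 + 1103.7 = 3043.7 kg/h.
Overhead V = T − W = 3043.7 − 1999.5 = 1044.2 kg/h.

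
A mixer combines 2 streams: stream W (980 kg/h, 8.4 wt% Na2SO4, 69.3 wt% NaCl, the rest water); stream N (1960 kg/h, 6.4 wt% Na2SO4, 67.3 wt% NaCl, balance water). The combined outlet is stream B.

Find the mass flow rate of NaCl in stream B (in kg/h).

1998 kg/h

NaCl out = NaCl in = 980×0.693 + 1960×0.673 = 1998.2 kg/h.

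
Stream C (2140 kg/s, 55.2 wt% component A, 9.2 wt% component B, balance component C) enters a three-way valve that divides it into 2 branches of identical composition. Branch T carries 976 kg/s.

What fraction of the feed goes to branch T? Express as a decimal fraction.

Fraction to T = 976/2140 = 0.4561.

0.456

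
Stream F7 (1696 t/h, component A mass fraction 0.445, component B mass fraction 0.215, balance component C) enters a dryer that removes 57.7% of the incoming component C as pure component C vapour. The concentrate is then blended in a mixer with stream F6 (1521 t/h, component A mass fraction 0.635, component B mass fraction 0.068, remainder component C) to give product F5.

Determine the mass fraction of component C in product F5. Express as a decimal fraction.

0.241

Vapour removed = 0.577×0.340×1696 = 332.72 t/h; concentrate = 1363.3 t/h.
component C reaching the mixer = 243.92 (from concentrate) + 1521×0.297 = 695.66 t/h.
Product flow = 1363.3 + 1521 = 2884.3 t/h; component C fraction = 0.241.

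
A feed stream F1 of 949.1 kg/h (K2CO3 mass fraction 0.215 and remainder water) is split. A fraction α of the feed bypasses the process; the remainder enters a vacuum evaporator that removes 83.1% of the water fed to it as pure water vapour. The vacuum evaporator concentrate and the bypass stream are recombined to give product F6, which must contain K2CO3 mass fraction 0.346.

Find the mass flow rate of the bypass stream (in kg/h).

398.2 kg/h

All 949.1×0.215 = 204.06 kg/h of K2CO3 reaches F6, so F6 = 204.06/0.346 = 589.76 kg/h and vapour = 359.34 kg/h.
The evaporator receives (1−α)·949.1 of feed at 0.785 water and removes 0.831 of that water:
0.831×0.785×(1−α)×949.1 = 359.34
(1−α) = 359.34/619.13 = 0.5804;  α = 0.4196.
Bypass flow = 0.4196×949.1 = 398.25 kg/h.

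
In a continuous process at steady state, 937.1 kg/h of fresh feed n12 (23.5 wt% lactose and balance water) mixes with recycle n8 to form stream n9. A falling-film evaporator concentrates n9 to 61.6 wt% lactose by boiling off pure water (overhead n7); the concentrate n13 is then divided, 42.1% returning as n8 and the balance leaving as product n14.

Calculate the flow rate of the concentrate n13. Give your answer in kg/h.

617.4 kg/h

Overall lactose balance (none leaves overhead): lactose in fresh feed = lactose in product, i.e. 937.1×0.235 = (1−0.421)·n13·0.616.
n13 = 220.22/(0.616×0.579) = 617.44 kg/h.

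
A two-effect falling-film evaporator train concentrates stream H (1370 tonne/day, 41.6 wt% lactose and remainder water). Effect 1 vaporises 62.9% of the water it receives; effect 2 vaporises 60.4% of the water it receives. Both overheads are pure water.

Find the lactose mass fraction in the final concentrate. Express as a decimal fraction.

0.829

water in feed = 1370×0.584 = 800.08 tonne/day.
After stage 1: water left = (1−0.629)×800.08 = 296.83; stream total = 866.75 tonne/day.
After stage 2: water left = (1−0.604)×296.83 = 117.54; final concentrate = 687.46 tonne/day.
lactose fraction = 569.92/687.46 = 0.829.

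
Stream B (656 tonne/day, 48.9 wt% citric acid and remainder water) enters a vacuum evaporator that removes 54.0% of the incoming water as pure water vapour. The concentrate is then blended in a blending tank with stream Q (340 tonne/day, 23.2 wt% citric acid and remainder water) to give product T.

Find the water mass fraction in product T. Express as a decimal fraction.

Vapour removed = 0.540×0.511×656 = 181.02 tonne/day; concentrate = 474.98 tonne/day.
water reaching the mixer = 154.2 (from concentrate) + 340×0.768 = 415.32 tonne/day.
Product flow = 474.98 + 340 = 814.98 tonne/day; water fraction = 0.510.

0.510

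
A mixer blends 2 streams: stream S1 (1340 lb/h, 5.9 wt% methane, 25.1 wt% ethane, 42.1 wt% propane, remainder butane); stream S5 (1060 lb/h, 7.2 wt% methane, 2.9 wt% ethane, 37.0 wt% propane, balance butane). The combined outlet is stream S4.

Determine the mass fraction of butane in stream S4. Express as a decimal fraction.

Total flow out = 1340 + 1060 = 2400 lb/h.
butane in = 1340×0.269 + 1060×0.529 = 921.2 lb/h.
butane mass fraction in S4 = 921.2/2400 = 0.384.

0.384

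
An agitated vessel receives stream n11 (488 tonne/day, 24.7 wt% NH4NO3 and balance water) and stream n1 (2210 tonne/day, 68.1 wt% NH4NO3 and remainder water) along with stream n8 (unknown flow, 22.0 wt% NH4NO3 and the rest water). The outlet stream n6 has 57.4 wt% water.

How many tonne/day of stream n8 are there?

2312 tonne/day

Let n8 be the unknown flow. Total out = 2698 + n8.
water balance: 1072.5 + 0.780·n8 = 0.574·(2698 + n8)
(0.780 − 0.574)·n8 = 0.574×2698 − 1072.5 = 476.2
n8 = 476.2 / 0.206 = 2311.6 tonne/day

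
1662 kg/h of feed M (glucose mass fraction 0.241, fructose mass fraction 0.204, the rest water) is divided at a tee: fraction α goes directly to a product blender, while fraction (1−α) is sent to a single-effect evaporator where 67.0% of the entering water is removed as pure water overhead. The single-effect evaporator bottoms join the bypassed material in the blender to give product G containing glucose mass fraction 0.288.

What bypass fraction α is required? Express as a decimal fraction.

0.561

All 1662×0.241 = 400.54 kg/h of glucose reaches G, so G = 400.54/0.288 = 1390.8 kg/h and vapour = 271.23 kg/h.
The evaporator receives (1−α)·1662 of feed at 0.555 water and removes 0.670 of that water:
0.670×0.555×(1−α)×1662 = 271.23
(1−α) = 271.23/618.01 = 0.4389;  α = 0.5611.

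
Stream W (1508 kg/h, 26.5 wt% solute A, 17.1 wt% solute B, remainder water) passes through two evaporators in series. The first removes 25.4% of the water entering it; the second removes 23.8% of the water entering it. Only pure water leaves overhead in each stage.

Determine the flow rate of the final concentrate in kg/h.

1141 kg/h

water in feed = 1508×0.564 = 850.51 kg/h.
After stage 1: water left = (1−0.254)×850.51 = 634.48; stream total = 1292 kg/h.
After stage 2: water left = (1−0.238)×634.48 = 483.48; final concentrate = 1141 kg/h.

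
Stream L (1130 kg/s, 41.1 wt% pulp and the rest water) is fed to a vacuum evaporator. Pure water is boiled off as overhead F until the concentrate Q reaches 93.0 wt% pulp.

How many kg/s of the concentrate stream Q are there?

499.4 kg/s

pulp is conserved: 1130×0.411 = 464.43 kg/s all reports to the concentrate.
Concentrate = 464.43/(target fraction) = 499.39 kg/s.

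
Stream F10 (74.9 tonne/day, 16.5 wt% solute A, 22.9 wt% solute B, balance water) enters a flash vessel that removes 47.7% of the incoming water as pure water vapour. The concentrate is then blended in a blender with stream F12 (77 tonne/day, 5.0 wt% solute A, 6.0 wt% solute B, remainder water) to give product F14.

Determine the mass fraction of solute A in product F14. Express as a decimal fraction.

0.124

Vapour removed = 0.477×0.606×74.9 = 21.651 tonne/day; concentrate = 53.249 tonne/day.
solute A reaching the mixer = 12.359 (from concentrate) + 77×0.050 = 16.209 tonne/day.
Product flow = 53.249 + 77 = 130.25 tonne/day; solute A fraction = 0.124.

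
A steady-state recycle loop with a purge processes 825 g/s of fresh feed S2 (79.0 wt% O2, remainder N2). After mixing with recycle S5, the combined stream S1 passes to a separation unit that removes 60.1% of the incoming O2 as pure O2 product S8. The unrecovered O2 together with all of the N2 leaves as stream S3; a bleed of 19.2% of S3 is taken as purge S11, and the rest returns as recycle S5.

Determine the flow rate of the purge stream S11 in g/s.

N2 enters only via S2 and leaves only via the purge: 825×0.210 = 0.192×(N2 in S3), and the separation unit passes all N2, so N2 in S1 = N2 in S3 = 902.34 g/s.
O2 in S1: m_A = 825×0.790 + (1−0.192)·(1−0.601)·m_A, so m_A = 651.75/0.6776 = 961.84 g/s.
S3 = (1−0.601)×961.84 + 902.34 = 1286.1 g/s.
Purge S11 = 0.192×1286.1 = 246.93 g/s.

246.9 g/s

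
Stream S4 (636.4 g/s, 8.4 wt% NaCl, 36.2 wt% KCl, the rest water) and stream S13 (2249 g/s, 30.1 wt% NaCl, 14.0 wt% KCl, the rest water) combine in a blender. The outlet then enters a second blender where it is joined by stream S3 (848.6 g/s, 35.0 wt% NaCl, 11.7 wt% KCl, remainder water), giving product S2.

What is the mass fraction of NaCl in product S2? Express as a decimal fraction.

0.2752

Overall, product flow = 3734 g/s.
NaCl in = 636.4×0.084 + 2249×0.301 + 848.6×0.350 = 1027.4 g/s.
NaCl fraction in S2 = 0.2752.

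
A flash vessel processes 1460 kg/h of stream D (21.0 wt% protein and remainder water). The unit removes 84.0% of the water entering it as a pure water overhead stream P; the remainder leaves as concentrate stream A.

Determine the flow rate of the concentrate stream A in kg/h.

491.1 kg/h

water entering = 1460×0.790 = 1153.4 kg/h; overhead removed = 0.840×1153.4 = 968.86 kg/h.
Concentrate = 1460 − 968.86 = 491.14 kg/h.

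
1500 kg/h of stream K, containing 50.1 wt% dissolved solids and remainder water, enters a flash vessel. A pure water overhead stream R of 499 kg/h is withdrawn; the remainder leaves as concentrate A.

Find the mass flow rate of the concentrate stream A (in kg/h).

1001 kg/h

Concentrate = 1500 − 499 = 1001 kg/h.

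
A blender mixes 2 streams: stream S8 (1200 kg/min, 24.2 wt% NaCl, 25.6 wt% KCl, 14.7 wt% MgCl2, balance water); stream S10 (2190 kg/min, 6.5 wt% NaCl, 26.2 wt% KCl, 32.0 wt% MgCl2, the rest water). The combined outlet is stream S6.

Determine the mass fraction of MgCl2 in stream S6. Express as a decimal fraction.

Total flow out = 1200 + 2190 = 3390 kg/min.
MgCl2 in = 1200×0.147 + 2190×0.320 = 877.2 kg/min.
MgCl2 mass fraction in S6 = 877.2/3390 = 0.2588.

0.2588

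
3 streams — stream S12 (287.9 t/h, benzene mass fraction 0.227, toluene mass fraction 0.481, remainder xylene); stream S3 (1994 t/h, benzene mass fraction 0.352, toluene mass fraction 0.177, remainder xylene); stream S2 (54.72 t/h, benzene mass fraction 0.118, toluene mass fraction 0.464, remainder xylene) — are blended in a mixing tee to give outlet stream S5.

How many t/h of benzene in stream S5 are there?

773.7 t/h

benzene out = benzene in = 287.9×0.227 + 1994×0.352 + 54.72×0.118 = 773.7 t/h.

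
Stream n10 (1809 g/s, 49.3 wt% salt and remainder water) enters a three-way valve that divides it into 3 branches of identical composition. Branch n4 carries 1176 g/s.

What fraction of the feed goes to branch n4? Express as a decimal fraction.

0.650

Fraction to n4 = 1176/1809 = 0.6501.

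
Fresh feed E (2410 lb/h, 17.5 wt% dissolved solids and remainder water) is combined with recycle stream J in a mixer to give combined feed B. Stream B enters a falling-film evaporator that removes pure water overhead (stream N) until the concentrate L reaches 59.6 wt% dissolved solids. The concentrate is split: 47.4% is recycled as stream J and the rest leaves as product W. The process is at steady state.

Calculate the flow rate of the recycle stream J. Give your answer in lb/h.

637.7 lb/h

Overall dissolved solids balance (none leaves overhead): dissolved solids in fresh feed = dissolved solids in product, i.e. 2410×0.175 = (1−0.474)·L·0.596.
L = 421.75/(0.596×0.526) = 1345.3 lb/h.
Recycle J = 0.474×1345.3 = 637.68 lb/h.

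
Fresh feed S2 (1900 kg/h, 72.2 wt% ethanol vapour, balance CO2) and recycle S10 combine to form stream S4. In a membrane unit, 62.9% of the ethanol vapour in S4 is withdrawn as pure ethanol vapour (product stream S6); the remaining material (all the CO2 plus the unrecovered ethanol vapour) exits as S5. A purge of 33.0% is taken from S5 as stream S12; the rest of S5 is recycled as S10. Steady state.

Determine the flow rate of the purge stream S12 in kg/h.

CO2 enters only via S2 and leaves only via the purge: 1900×0.278 = 0.330×(CO2 in S5), and the membrane unit passes all CO2, so CO2 in S4 = CO2 in S5 = 1600.6 kg/h.
ethanol vapour in S4: m_A = 1900×0.722 + (1−0.330)·(1−0.629)·m_A, so m_A = 1371.8/0.7514 = 1825.6 kg/h.
S5 = (1−0.629)×1825.6 + 1600.6 = 2277.9 kg/h.
Purge S12 = 0.330×2277.9 = 751.71 kg/h.

751.7 kg/h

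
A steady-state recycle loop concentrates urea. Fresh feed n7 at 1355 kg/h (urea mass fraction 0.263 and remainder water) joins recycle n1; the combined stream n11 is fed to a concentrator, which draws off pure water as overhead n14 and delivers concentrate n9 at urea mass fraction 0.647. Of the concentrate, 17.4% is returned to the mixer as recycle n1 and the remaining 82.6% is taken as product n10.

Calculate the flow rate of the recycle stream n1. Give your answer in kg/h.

116 kg/h

Overall urea balance (none leaves overhead): urea in fresh feed = urea in product, i.e. 1355×0.263 = (1−0.174)·n9·0.647.
n9 = 356.37/(0.647×0.826) = 666.82 kg/h.
Recycle n1 = 0.174×666.82 = 116.03 kg/h.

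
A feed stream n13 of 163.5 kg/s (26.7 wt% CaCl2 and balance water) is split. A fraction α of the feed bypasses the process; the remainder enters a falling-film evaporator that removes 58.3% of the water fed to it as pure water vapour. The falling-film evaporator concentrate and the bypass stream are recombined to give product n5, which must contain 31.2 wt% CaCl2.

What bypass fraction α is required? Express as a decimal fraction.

All 163.5×0.267 = 43.655 kg/s of CaCl2 reaches n5, so n5 = 43.655/0.312 = 139.92 kg/s and vapour = 23.582 kg/s.
The evaporator receives (1−α)·163.5 of feed at 0.733 water and removes 0.583 of that water:
0.583×0.733×(1−α)×163.5 = 23.582
(1−α) = 23.582/69.87 = 0.3375;  α = 0.6625.

0.662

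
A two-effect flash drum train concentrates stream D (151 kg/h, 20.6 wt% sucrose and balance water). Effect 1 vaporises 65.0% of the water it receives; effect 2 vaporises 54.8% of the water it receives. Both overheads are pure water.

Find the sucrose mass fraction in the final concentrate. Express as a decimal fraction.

water in feed = 151×0.794 = 119.89 kg/h.
After stage 1: water left = (1−0.650)×119.89 = 41.963; stream total = 73.069 kg/h.
After stage 2: water left = (1−0.548)×41.963 = 18.967; final concentrate = 50.073 kg/h.
sucrose fraction = 31.106/50.073 = 0.6212.

0.6212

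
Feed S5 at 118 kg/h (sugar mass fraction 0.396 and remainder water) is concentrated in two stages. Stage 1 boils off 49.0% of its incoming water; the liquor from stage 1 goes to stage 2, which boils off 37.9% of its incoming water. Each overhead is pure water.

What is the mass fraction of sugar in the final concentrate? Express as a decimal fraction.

0.674

water in feed = 118×0.604 = 71.272 kg/h.
After stage 1: water left = (1−0.490)×71.272 = 36.349; stream total = 83.077 kg/h.
After stage 2: water left = (1−0.379)×36.349 = 22.573; final concentrate = 69.301 kg/h.
sugar fraction = 46.728/69.301 = 0.674.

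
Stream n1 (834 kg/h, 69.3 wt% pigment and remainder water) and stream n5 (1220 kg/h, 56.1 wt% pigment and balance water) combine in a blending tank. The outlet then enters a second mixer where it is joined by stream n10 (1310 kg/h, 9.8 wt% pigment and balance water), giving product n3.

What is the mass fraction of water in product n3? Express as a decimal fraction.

Overall, product flow = 3364 kg/h.
water in = 834×0.307 + 1220×0.439 + 1310×0.902 = 1973.2 kg/h.
water fraction in n3 = 0.587.

0.587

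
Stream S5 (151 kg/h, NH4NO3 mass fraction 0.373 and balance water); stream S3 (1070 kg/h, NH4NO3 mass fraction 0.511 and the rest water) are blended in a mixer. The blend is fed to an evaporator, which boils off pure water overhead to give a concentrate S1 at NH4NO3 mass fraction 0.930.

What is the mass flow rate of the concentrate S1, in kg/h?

NH4NO3 entering = 151×0.373 + 1070×0.511 = 603.09 kg/h.
All NH4NO3 reports to S1, so S1 = 603.09/0.930 = 648.49 kg/h.

648.5 kg/h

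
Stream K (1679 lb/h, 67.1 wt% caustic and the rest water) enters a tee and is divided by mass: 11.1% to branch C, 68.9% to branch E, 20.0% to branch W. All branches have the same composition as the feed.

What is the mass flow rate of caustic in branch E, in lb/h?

776.2 lb/h

Branch E total = 0.689×1679 = 1156.8 lb/h.
caustic in E = 0.671×1156.8 = 776.23 lb/h.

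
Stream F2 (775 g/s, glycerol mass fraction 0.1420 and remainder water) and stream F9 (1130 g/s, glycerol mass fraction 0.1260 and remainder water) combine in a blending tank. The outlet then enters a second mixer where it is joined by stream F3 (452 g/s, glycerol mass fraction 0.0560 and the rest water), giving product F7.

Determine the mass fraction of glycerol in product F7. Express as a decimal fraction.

0.1178

Overall, product flow = 2357 g/s.
glycerol in = 775×0.142 + 1130×0.126 + 452×0.056 = 277.74 g/s.
glycerol fraction in F7 = 0.1178.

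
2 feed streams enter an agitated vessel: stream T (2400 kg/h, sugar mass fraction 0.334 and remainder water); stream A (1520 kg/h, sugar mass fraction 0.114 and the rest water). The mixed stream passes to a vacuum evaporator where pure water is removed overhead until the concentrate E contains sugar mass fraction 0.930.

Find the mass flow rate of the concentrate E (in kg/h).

sugar entering = 2400×0.334 + 1520×0.114 = 974.88 kg/h.
All sugar reports to E, so E = 974.88/0.930 = 1048.3 kg/h.

1048 kg/h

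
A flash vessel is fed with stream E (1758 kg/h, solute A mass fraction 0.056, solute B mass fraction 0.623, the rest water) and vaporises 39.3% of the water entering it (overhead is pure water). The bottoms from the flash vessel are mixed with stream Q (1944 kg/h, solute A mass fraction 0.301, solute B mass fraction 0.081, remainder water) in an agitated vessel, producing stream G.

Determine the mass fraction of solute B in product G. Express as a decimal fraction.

Vapour removed = 0.393×0.321×1758 = 221.78 kg/h; concentrate = 1536.2 kg/h.
solute B reaching the mixer = 1095.2 (from concentrate) + 1944×0.081 = 1252.7 kg/h.
Product flow = 1536.2 + 1944 = 3480.2 kg/h; solute B fraction = 0.360.

0.360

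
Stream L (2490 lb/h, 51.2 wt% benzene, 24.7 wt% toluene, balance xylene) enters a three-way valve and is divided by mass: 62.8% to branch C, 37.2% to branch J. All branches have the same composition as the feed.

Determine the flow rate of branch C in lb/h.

Branch C flow = 0.628×2490 = 1563.7 lb/h.

1564 lb/h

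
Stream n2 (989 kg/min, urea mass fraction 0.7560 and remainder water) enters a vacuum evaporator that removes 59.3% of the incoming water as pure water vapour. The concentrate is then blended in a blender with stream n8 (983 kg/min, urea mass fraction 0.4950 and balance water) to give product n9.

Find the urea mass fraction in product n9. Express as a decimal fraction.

0.6749

Vapour removed = 0.593×0.244×989 = 143.1 kg/min; concentrate = 845.9 kg/min.
urea reaching the mixer = 747.68 (from concentrate) + 983×0.495 = 1234.3 kg/min.
Product flow = 845.9 + 983 = 1828.9 kg/min; urea fraction = 0.6749.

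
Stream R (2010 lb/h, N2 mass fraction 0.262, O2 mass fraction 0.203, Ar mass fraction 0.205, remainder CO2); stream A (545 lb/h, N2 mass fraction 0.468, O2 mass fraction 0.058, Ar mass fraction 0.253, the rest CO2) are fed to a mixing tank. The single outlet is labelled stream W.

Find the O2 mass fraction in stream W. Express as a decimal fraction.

0.172

Total flow out = 2010 + 545 = 2555 lb/h.
O2 in = 2010×0.203 + 545×0.058 = 439.64 lb/h.
O2 mass fraction in W = 439.64/2555 = 0.172.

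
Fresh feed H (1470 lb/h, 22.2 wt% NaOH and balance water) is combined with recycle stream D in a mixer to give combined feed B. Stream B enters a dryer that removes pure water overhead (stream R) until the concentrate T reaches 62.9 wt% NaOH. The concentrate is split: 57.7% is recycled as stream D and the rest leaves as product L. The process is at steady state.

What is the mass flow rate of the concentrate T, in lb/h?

Overall NaOH balance (none leaves overhead): NaOH in fresh feed = NaOH in product, i.e. 1470×0.222 = (1−0.577)·T·0.629.
T = 326.34/(0.629×0.423) = 1226.5 lb/h.

1227 lb/h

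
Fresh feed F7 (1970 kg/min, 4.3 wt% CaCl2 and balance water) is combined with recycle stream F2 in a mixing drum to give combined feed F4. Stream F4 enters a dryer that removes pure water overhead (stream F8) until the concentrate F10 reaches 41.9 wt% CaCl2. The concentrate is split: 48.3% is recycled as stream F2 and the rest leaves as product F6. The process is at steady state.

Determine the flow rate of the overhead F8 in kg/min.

1768 kg/min

Overall CaCl2 balance (none leaves overhead): CaCl2 in fresh feed = CaCl2 in product, i.e. 1970×0.043 = (1−0.483)·F10·0.419.
F10 = 84.71/(0.419×0.517) = 391.05 kg/min.
Recycle F2 = 0.483×391.05 = 188.88 kg/min.
Combined feed F4 = 1970 + 188.88 = 2158.9 kg/min.
Overhead F8 = F4 − F10 = 2158.9 − 391.05 = 1767.8 kg/min.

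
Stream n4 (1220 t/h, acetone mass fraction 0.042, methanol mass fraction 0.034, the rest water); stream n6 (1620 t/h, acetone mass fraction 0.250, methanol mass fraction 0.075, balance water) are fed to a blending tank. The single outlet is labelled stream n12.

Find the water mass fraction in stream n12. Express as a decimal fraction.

Total flow out = 1220 + 1620 = 2840 t/h.
water in = 1220×0.924 + 1620×0.675 = 2220.8 t/h.
water mass fraction in n12 = 2220.8/2840 = 0.782.

0.782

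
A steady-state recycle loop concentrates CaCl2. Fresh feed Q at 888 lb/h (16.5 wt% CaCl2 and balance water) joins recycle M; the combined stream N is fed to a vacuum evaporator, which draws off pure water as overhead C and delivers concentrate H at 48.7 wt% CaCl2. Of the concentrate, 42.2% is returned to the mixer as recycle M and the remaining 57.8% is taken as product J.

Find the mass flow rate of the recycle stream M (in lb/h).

219.7 lb/h

Overall CaCl2 balance (none leaves overhead): CaCl2 in fresh feed = CaCl2 in product, i.e. 888×0.165 = (1−0.422)·H·0.487.
H = 146.52/(0.487×0.578) = 520.52 lb/h.
Recycle M = 0.422×520.52 = 219.66 lb/h.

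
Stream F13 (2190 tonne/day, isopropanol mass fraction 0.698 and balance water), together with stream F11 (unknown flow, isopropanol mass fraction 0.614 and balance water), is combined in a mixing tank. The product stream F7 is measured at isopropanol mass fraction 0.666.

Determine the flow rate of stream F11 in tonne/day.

1348 tonne/day

Let F11 be the unknown flow. Total out = 2190 + F11.
isopropanol balance: 1528.6 + 0.614·F11 = 0.666·(2190 + F11)
(0.614 − 0.666)·F11 = 0.666×2190 − 1528.6 = -70.08
F11 = -70.08 / -0.052 = 1347.7 tonne/day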